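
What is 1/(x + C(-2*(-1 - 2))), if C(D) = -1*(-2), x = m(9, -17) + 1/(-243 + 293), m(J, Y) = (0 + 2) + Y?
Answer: -50/649 ≈ -0.077042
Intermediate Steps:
m(J, Y) = 2 + Y
x = -749/50 (x = (2 - 17) + 1/(-243 + 293) = -15 + 1/50 = -749/50 ≈ -14.980)
C(D) = 2
1/(x + C(-2*(-1 - 2))) = 1/(-749/50 + 2) = 1/(-649/50) = -50/649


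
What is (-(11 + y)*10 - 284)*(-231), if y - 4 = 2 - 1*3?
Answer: 97944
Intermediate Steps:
y = 3 (y = 4 + (2 - 1*3) = 4 + (2 - 3) = 4 - 1 = 3)
(-(11 + y)*10 - 284)*(-231) = (-(11 + 3)*10 - 284)*(-231) = (-14*10 - 284)*(-231) = (-1*140 - 284)*(-231) = (-140 - 284)*(-231) = -424*(-231) = 97944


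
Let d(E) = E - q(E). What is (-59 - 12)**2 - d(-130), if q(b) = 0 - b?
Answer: 5301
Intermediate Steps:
q(b) = -b
d(E) = 2*E (d(E) = E - (-1)*E = E + E = 2*E)
(-59 - 12)**2 - d(-130) = (-59 - 12)**2 - 2*(-130) = (-71)**2 - 1*(-260) = 5041 + 260 = 5301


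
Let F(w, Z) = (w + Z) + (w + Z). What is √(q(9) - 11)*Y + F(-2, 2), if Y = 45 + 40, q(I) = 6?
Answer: 85*I*√5 ≈ 190.07*I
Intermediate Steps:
Y = 85
F(w, Z) = 2*Z + 2*w (F(w, Z) = (Z + w) + (Z + w) = 2*Z + 2*w)
√(q(9) - 11)*Y + F(-2, 2) = √(6 - 11)*85 + (2*2 + 2*(-2)) = √(-5)*85 + (4 - 4) = (I*√5)*85 + 0 = 85*I*√5 + 0 = 85*I*√5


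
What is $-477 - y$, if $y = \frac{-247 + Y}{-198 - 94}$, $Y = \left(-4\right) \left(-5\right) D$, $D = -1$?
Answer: $- \frac{139551}{292} \approx -477.91$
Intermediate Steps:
$Y = -20$ ($Y = \left(-4\right) \left(-5\right) \left(-1\right) = 20 \left(-1\right) = -20$)
$y = \frac{267}{292}$ ($y = \frac{-247 - 20}{-198 - 94} = - \frac{267}{-292} = \left(-267\right) \left(- \frac{1}{292}\right) = \frac{267}{292} \approx 0.91438$)
$-477 - y = -477 - \frac{267}{292} = - \frac{139551}{292}$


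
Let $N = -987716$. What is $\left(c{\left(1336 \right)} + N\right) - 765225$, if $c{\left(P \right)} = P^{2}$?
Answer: $31955$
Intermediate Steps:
$\left(c{\left(1336 \right)} + N\right) - 765225 = \left(1336^{2} - 987716\right) - 765225 = \left(1784896 - 987716\right) - 765225 = 797180 - 765225 = 31955$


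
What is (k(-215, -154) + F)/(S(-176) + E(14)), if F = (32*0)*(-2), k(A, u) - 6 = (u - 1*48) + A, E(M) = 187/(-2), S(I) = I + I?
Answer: 274/297 ≈ 0.92256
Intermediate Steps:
S(I) = 2*I
E(M) = -187/2 (E(M) = 187*(-1/2) = -187/2)
k(A, u) = -42 + A + u (k(A, u) = 6 + ((u - 1*48) + A) = 6 + ((u - 48) + A) = 6 + ((-48 + u) + A) = 6 + (-48 + A + u) = -42 + A + u)
F = 0 (F = 0*(-2) = 0)
(k(-215, -154) + F)/(S(-176) + E(14)) = ((-42 - 215 - 154) + 0)/(2*(-176) - 187/2) = (-411 + 0)/(-352 - 187/2) = -411/(-891/2) = -411*(-2/891) = 274/297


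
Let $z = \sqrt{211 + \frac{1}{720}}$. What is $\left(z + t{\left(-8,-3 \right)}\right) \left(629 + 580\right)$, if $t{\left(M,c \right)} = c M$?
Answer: $29016 + \frac{403 \sqrt{759605}}{20} \approx 46578.0$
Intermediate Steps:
$t{\left(M,c \right)} = M c$
$z = \frac{\sqrt{759605}}{60}$ ($z = \sqrt{211 + \frac{1}{720}} = \sqrt{\frac{151921}{720}} = \frac{\sqrt{759605}}{60} \approx 14.526$)
$\left(z + t{\left(-8,-3 \right)}\right) \left(629 + 580\right) = \left(\frac{\sqrt{759605}}{60} - -24\right) \left(629 + 580\right) = \left(\frac{\sqrt{759605}}{60} + 24\right) 1209 = \left(24 + \frac{\sqrt{759605}}{60}\right) 1209 = 29016 + \frac{403 \sqrt{759605}}{20}$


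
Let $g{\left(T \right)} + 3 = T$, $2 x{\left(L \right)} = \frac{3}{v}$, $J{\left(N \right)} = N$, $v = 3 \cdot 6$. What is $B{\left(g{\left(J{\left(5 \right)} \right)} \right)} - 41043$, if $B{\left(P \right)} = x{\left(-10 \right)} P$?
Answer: $- \frac{246257}{6} \approx -41043.0$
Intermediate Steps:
$v = 18$
$x{\left(L \right)} = \frac{1}{12}$ ($x{\left(L \right)} = \frac{3 \cdot \frac{1}{18}}{2} = \frac{1}{2} \cdot \frac{1}{6} = \frac{1}{12}$)
$g{\left(T \right)} = -3 + T$
$B{\left(P \right)} = \frac{P}{12}$
$B{\left(g{\left(J{\left(5 \right)} \right)} \right)} - 41043 = \frac{-3 + 5}{12} - 41043 = \frac{1}{12} \cdot 2 - 41043 = \frac{1}{6} - 41043 = - \frac{246257}{6}$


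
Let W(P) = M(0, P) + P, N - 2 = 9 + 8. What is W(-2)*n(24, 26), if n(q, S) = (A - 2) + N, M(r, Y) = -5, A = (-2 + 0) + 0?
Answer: -105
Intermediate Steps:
N = 19 (N = 2 + (9 + 8) = 2 + 17 = 19)
A = -2 (A = -2 + 0 = -2)
n(q, S) = 15 (n(q, S) = (-2 - 2) + 19 = -4 + 19 = 15)
W(P) = -5 + P
W(-2)*n(24, 26) = (-5 - 2)*15 = -7*15 = -105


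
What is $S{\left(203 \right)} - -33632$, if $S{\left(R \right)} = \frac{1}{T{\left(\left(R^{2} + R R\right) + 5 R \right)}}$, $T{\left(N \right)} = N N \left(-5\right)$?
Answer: $\frac{1170572772630239}{34805327445} \approx 33632.0$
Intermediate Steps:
$T{\left(N \right)} = - 5 N^{2}$ ($T{\left(N \right)} = N^{2} \left(-5\right) = - 5 N^{2}$)
$S{\left(R \right)} = - \frac{1}{5 \left(2 R^{2} + 5 R\right)^{2}}$ ($S{\left(R \right)} = \frac{1}{\left(-5\right) \left(\left(R^{2} + R R\right) + 5 R\right)^{2}} = \frac{1}{\left(-5\right) \left(\left(R^{2} + R^{2}\right) + 5 R\right)^{2}} = \frac{1}{\left(-5\right) \left(2 R^{2} + 5 R\right)^{2}} = - \frac{1}{5 \left(2 R^{2} + 5 R\right)^{2}}$)
$S{\left(203 \right)} - -33632 = - \frac{1}{5 \cdot 41209 \left(5 + 2 \cdot 203\right)^{2}} - -33632 = \left(- \frac{1}{5}\right) \frac{1}{41209} \frac{1}{\left(5 + 406\right)^{2}} + 33632 = \left(- \frac{1}{5}\right) \frac{1}{41209} \cdot \frac{1}{168921} + 33632 = - \frac{1}{34805327445} + 33632 = \frac{1170572772630239}{34805327445}$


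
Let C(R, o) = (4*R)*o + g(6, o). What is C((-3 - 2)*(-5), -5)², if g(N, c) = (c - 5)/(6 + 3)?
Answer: 20340100/81 ≈ 2.5111e+5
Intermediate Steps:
g(N, c) = -5/9 + c/9 (g(N, c) = (-5 + c)/9 = (-5 + c)*(⅑) = -5/9 + c/9)
C(R, o) = -5/9 + o/9 + 4*R*o (C(R, o) = (4*R)*o + (-5/9 + o/9) = 4*R*o + (-5/9 + o/9) = -5/9 + o/9 + 4*R*o)
C((-3 - 2)*(-5), -5)² = (-5/9 + (⅑)*(-5) + 4*((-3 - 2)*(-5))*(-5))² = (-5/9 - 5/9 + 4*(-5*(-5))*(-5))² = (-5/9 - 5/9 + 4*25*(-5))² = (-5/9 - 5/9 - 500)² = (-4510/9)² = 20340100/81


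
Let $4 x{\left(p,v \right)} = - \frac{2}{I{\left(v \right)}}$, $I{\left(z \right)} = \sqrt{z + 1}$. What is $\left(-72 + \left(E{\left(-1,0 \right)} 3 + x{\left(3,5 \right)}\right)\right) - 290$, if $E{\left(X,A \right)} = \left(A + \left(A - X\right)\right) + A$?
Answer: $-359 - \frac{\sqrt{6}}{12} \approx -359.2$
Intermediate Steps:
$I{\left(z \right)} = \sqrt{1 + z}$
$x{\left(p,v \right)} = - \frac{1}{2 \sqrt{1 + v}}$ ($x{\left(p,v \right)} = \frac{\left(-2\right) \frac{1}{\sqrt{1 + v}}}{4} = - \frac{1}{2 \sqrt{1 + v}}$)
$E{\left(X,A \right)} = - X + 3 A$ ($E{\left(X,A \right)} = \left(- X + 2 A\right) + A = - X + 3 A$)
$\left(-72 + \left(E{\left(-1,0 \right)} 3 + x{\left(3,5 \right)}\right)\right) - 290 = \left(-72 + \left(\left(\left(-1\right) \left(-1\right) + 3 \cdot 0\right) 3 - \frac{1}{2 \sqrt{1 + 5}}\right)\right) - 290 = \left(-72 - \left(\frac{\sqrt{6}}{12} - \left(1 + 0\right) 3\right)\right) - 290 = \left(-72 + \left(1 \cdot 3 - \frac{\frac{1}{6} \sqrt{6}}{2}\right)\right) - 290 = \left(-72 + \left(3 - \frac{\sqrt{6}}{12}\right)\right) - 290 = \left(-69 - \frac{\sqrt{6}}{12}\right) - 290 = -359 - \frac{\sqrt{6}}{12}$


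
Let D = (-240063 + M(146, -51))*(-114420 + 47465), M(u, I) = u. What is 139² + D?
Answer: 16063662056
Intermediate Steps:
D = 16063642735 (D = (-240063 + 146)*(-114420 + 47465) = -239917*(-66955) = 16063642735)
139² + D = 139² + 16063642735 = 19321 + 16063642735 = 16063662056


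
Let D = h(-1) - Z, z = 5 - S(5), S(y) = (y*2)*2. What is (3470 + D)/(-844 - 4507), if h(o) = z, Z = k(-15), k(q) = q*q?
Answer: -3230/5351 ≈ -0.60363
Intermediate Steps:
S(y) = 4*y (S(y) = (2*y)*2 = 4*y)
k(q) = q**2
Z = 225 (Z = (-15)**2 = 225)
z = -15 (z = 5 - 4*5 = 5 - 1*20 = 5 - 20 = -15)
h(o) = -15
D = -240 (D = -15 - 1*225 = -15 - 225 = -240)
(3470 + D)/(-844 - 4507) = (3470 - 240)/(-844 - 4507) = 3230/(-5351) = 3230*(-1/5351) = -3230/5351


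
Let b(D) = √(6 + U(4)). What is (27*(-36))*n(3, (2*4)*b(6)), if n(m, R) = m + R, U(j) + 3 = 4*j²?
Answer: -2916 - 7776*√67 ≈ -66565.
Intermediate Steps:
U(j) = -3 + 4*j²
b(D) = √67 (b(D) = √(6 + (-3 + 4*4²)) = √(6 + (-3 + 4*16)) = √(6 + (-3 + 64)) = √(6 + 61) = √67)
n(m, R) = R + m
(27*(-36))*n(3, (2*4)*b(6)) = (27*(-36))*((2*4)*√67 + 3) = -972*(8*√67 + 3) = -972*(3 + 8*√67) = -2916 - 7776*√67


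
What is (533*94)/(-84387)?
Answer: -50102/84387 ≈ -0.59372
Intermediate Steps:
(533*94)/(-84387) = 50102*(-1/84387) = -50102/84387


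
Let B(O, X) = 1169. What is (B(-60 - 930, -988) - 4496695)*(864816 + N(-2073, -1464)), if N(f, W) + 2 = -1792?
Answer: -3879737839572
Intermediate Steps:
N(f, W) = -1794 (N(f, W) = -2 - 1792 = -1794)
(B(-60 - 930, -988) - 4496695)*(864816 + N(-2073, -1464)) = (1169 - 4496695)*(864816 - 1794) = -4495526*863022 = -3879737839572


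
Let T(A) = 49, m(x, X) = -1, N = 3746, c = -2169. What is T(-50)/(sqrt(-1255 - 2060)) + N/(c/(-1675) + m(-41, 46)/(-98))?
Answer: 614905900/214237 - 49*I*sqrt(3315)/3315 ≈ 2870.2 - 0.85105*I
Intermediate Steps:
T(-50)/(sqrt(-1255 - 2060)) + N/(c/(-1675) + m(-41, 46)/(-98)) = 49/(sqrt(-1255 - 2060)) + 3746/(-2169/(-1675) - 1/(-98)) = 49/(sqrt(-3315)) + 3746/(-2169*(-1/1675) - 1*(-1/98)) = 49/((I*sqrt(3315))) + 3746/(2169/1675 + 1/98) = 49*(-I*sqrt(3315)/3315) + 3746/(214237/164150) = -49*I*sqrt(3315)/3315 + 3746*(164150/214237) = -49*I*sqrt(3315)/3315 + 614905900/214237 = 614905900/214237 - 49*I*sqrt(3315)/3315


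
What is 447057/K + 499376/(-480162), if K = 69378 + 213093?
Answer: 12266757523/22605306717 ≈ 0.54265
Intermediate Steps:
K = 282471
447057/K + 499376/(-480162) = 447057/282471 + 499376/(-480162) = 447057*(1/282471) + 499376*(-1/480162) = 149019/94157 - 249688/240081 = 12266757523/22605306717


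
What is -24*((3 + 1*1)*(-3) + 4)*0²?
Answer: 0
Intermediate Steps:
-24*((3 + 1*1)*(-3) + 4)*0² = -24*((3 + 1)*(-3) + 4)*0 = -24*(4*(-3) + 4)*0 = -24*(-12 + 4)*0 = -24*(-8)*0 = 192*0 = 0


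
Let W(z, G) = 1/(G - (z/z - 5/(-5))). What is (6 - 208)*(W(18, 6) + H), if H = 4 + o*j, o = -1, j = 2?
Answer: -909/2 ≈ -454.50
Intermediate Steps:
W(z, G) = 1/(-2 + G) (W(z, G) = 1/(G - (1 - 5*(-⅕))) = 1/(G - (1 + 1)) = 1/(G - 1*2) = 1/(G - 2) = 1/(-2 + G))
H = 2 (H = 4 - 1*2 = 4 - 2 = 2)
(6 - 208)*(W(18, 6) + H) = (6 - 208)*(1/(-2 + 6) + 2) = -202*(1/4 + 2) = -202*(¼ + 2) = -202*9/4 = -909/2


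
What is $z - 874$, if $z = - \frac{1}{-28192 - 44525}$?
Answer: $- \frac{63554657}{72717} \approx -874.0$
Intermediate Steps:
$z = \frac{1}{72717}$ ($z = - \frac{1}{-72717} = \left(-1\right) \left(- \frac{1}{72717}\right) = \frac{1}{72717} \approx 1.3752 \cdot 10^{-5}$)
$z - 874 = \frac{1}{72717} - 874 = - \frac{63554657}{72717}$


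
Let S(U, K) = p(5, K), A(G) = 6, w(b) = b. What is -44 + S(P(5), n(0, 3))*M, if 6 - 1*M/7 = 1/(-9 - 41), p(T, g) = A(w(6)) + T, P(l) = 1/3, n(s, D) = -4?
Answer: 20977/50 ≈ 419.54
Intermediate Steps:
P(l) = ⅓
p(T, g) = 6 + T
M = 2107/50 (M = 42 - 7/(-9 - 41) = 42 - 7/(-50) = 42 - 7*(-1/50) = 42 + 7/50 = 2107/50 ≈ 42.140)
S(U, K) = 11 (S(U, K) = 6 + 5 = 11)
-44 + S(P(5), n(0, 3))*M = -44 + 11*(2107/50) = -44 + 23177/50 = 20977/50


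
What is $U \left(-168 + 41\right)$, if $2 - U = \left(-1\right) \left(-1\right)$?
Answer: $-127$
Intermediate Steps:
$U = 1$ ($U = 2 - \left(-1\right) \left(-1\right) = 2 - 1 = 1$)
$U \left(-168 + 41\right) = 1 \left(-168 + 41\right) = 1 \left(-127\right) = -127$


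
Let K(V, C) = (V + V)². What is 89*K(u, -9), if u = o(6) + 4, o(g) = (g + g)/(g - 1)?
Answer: 364544/25 ≈ 14582.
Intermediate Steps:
o(g) = 2*g/(-1 + g) (o(g) = (2*g)/(-1 + g) = 2*g/(-1 + g))
u = 32/5 (u = 2*6/(-1 + 6) + 4 = 2*6/5 + 4 = 2*6*(⅕) + 4 = 12/5 + 4 = 32/5 ≈ 6.4000)
K(V, C) = 4*V² (K(V, C) = (2*V)² = 4*V²)
89*K(u, -9) = 89*(4*(32/5)²) = 89*(4*(1024/25)) = 89*(4096/25) = 364544/25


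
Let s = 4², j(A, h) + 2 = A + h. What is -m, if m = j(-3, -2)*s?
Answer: 112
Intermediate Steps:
j(A, h) = -2 + A + h (j(A, h) = -2 + (A + h) = -2 + A + h)
s = 16
m = -112 (m = (-2 - 3 - 2)*16 = -7*16 = -112)
-m = -1*(-112) = 112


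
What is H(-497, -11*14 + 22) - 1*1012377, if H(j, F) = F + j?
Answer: -1013006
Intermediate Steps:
H(-497, -11*14 + 22) - 1*1012377 = ((-11*14 + 22) - 497) - 1*1012377 = ((-154 + 22) - 497) - 1012377 = (-132 - 497) - 1012377 = -629 - 1012377 = -1013006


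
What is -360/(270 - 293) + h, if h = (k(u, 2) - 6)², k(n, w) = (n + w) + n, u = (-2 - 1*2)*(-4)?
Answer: 18392/23 ≈ 799.65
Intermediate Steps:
u = 16 (u = (-2 - 2)*(-4) = -4*(-4) = 16)
k(n, w) = w + 2*n
h = 784 (h = ((2 + 2*16) - 6)² = ((2 + 32) - 6)² = (34 - 6)² = 28² = 784)
-360/(270 - 293) + h = -360/(270 - 293) + 784 = -360/(-23) + 784 = -360*(-1/23) + 784 = 360/23 + 784 = 18392/23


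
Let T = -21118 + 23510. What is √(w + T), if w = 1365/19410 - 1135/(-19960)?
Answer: √3989458047005178/1291412 ≈ 48.909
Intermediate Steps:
T = 2392
w = 328505/2582824 (w = 1365*(1/19410) - 1135*(-1/19960) = 91/1294 + 227/3992 = 328505/2582824 ≈ 0.12719)
√(w + T) = √(328505/2582824 + 2392) = √(6178443513/2582824) = √3989458047005178/1291412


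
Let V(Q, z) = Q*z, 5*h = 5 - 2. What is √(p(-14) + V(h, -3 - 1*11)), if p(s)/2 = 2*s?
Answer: I*√1610/5 ≈ 8.025*I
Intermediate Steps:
h = ⅗ (h = (5 - 2)/5 = (⅕)*3 = ⅗ ≈ 0.60000)
p(s) = 4*s (p(s) = 2*(2*s) = 4*s)
√(p(-14) + V(h, -3 - 1*11)) = √(4*(-14) + 3*(-3 - 1*11)/5) = √(-56 + 3*(-3 - 11)/5) = √(-56 + (⅗)*(-14)) = √(-56 - 42/5) = √(-322/5) = I*√1610/5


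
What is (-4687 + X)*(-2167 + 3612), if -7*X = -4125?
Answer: -41448380/7 ≈ -5.9212e+6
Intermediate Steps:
X = 4125/7 (X = -⅐*(-4125) = 4125/7 ≈ 589.29)
(-4687 + X)*(-2167 + 3612) = (-4687 + 4125/7)*(-2167 + 3612) = -28684/7*1445 = -41448380/7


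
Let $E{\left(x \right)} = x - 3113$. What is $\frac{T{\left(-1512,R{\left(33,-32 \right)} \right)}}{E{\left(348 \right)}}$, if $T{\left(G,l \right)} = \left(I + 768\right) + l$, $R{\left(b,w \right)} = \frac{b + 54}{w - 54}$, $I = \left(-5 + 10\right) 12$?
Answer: $- \frac{71121}{237790} \approx -0.29909$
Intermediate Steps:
$I = 60$ ($I = 5 \cdot 12 = 60$)
$R{\left(b,w \right)} = \frac{54 + b}{-54 + w}$
$T{\left(G,l \right)} = 828 + l$ ($T{\left(G,l \right)} = \left(60 + 768\right) + l = 828 + l$)
$E{\left(x \right)} = -3113 + x$
$\frac{T{\left(-1512,R{\left(33,-32 \right)} \right)}}{E{\left(348 \right)}} = \frac{828 + \frac{54 + 33}{-54 - 32}}{-3113 + 348} = \frac{828 + \frac{1}{-86} \cdot 87}{-2765} = \left(828 - \frac{87}{86}\right) \left(- \frac{1}{2765}\right) = \frac{71121}{86} \left(- \frac{1}{2765}\right) = - \frac{71121}{237790}$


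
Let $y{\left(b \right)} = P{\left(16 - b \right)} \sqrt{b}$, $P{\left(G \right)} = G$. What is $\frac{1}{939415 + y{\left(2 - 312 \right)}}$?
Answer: $\frac{187883}{176506697557} - \frac{326 i \sqrt{310}}{882533487785} \approx 1.0645 \cdot 10^{-6} - 6.5038 \cdot 10^{-9} i$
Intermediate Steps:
$y{\left(b \right)} = \sqrt{b} \left(16 - b\right)$ ($y{\left(b \right)} = \left(16 - b\right) \sqrt{b} = \sqrt{b} \left(16 - b\right)$)
$\frac{1}{939415 + y{\left(2 - 312 \right)}} = \frac{1}{939415 + \sqrt{2 - 312} \left(16 - \left(2 - 312\right)\right)} = \frac{1}{939415 + \sqrt{-310} \left(16 - -310\right)} = \frac{1}{939415 + i \sqrt{310} \left(16 + 310\right)} = \frac{1}{939415 + i \sqrt{310} \cdot 326} = \frac{1}{939415 + 326 i \sqrt{310}}$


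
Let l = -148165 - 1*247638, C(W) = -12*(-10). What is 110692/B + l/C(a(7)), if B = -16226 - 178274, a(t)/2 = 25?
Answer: -3849848327/1167000 ≈ -3298.9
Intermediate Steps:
a(t) = 50 (a(t) = 2*25 = 50)
C(W) = 120
B = -194500
l = -395803 (l = -148165 - 247638 = -395803)
110692/B + l/C(a(7)) = 110692/(-194500) - 395803/120 = 110692*(-1/194500) - 395803*1/120 = -27673/48625 - 395803/120 = -3849848327/1167000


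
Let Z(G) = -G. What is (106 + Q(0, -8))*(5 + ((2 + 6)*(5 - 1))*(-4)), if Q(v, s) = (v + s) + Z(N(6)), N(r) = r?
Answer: -11316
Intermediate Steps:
Q(v, s) = -6 + s + v (Q(v, s) = (v + s) - 1*6 = (s + v) - 6 = -6 + s + v)
(106 + Q(0, -8))*(5 + ((2 + 6)*(5 - 1))*(-4)) = (106 + (-6 - 8 + 0))*(5 + ((2 + 6)*(5 - 1))*(-4)) = (106 - 14)*(5 + (8*4)*(-4)) = 92*(5 + 32*(-4)) = 92*(5 - 128) = 92*(-123) = -11316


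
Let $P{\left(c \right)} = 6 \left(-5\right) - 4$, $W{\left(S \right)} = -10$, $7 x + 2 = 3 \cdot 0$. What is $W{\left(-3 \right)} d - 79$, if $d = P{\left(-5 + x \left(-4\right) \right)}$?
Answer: $261$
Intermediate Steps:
$x = - \frac{2}{7}$ ($x = - \frac{2}{7} + \frac{3 \cdot 0}{7} = - \frac{2}{7} + \frac{1}{7} \cdot 0 = - \frac{2}{7} + 0 = - \frac{2}{7} \approx -0.28571$)
$P{\left(c \right)} = -34$ ($P{\left(c \right)} = -30 - 4 = -34$)
$d = -34$
$W{\left(-3 \right)} d - 79 = \left(-10\right) \left(-34\right) - 79 = 340 - 79 = 261$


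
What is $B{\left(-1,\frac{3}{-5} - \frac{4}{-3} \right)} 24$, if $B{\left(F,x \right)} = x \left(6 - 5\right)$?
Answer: $\frac{88}{5} \approx 17.6$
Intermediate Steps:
$B{\left(F,x \right)} = x$ ($B{\left(F,x \right)} = x 1 = x$)
$B{\left(-1,\frac{3}{-5} - \frac{4}{-3} \right)} 24 = \left(\frac{3}{-5} - \frac{4}{-3}\right) 24 = \left(3 \left(- \frac{1}{5}\right) - - \frac{4}{3}\right) 24 = \left(- \frac{3}{5} + \frac{4}{3}\right) 24 = \frac{11}{15} \cdot 24 = \frac{88}{5}$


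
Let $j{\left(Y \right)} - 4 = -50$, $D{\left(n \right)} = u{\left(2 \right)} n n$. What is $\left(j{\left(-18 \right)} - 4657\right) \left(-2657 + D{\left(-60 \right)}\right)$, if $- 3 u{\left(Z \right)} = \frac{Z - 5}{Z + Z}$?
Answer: $8263171$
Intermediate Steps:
$u{\left(Z \right)} = - \frac{-5 + Z}{6 Z}$ ($u{\left(Z \right)} = - \frac{\left(Z - 5\right) \frac{1}{Z + Z}}{3} = - \frac{\left(-5 + Z\right) \frac{1}{2 Z}}{3} = - \frac{\frac{1}{2} \frac{1}{Z} \left(-5 + Z\right)}{3} = - \frac{-5 + Z}{6 Z}$)
$D{\left(n \right)} = \frac{n^{2}}{4}$ ($D{\left(n \right)} = \frac{5 - 2}{6 \cdot 2} n n = \frac{1}{6} \cdot \frac{1}{2} \left(5 - 2\right) n n = \frac{1}{6} \cdot \frac{1}{2} \cdot 3 n n = \frac{n}{4} n = \frac{n^{2}}{4}$)
$j{\left(Y \right)} = -46$ ($j{\left(Y \right)} = 4 - 50 = -46$)
$\left(j{\left(-18 \right)} - 4657\right) \left(-2657 + D{\left(-60 \right)}\right) = \left(-46 - 4657\right) \left(-2657 + \frac{\left(-60\right)^{2}}{4}\right) = - 4703 \left(-2657 + \frac{1}{4} \cdot 3600\right) = - 4703 \left(-2657 + 900\right) = \left(-4703\right) \left(-1757\right) = 8263171$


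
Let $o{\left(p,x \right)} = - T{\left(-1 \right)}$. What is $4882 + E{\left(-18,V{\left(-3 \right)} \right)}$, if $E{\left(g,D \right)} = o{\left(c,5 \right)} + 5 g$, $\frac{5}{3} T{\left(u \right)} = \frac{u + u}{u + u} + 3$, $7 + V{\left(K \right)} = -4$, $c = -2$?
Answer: $\frac{23948}{5} \approx 4789.6$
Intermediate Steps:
$V{\left(K \right)} = -11$ ($V{\left(K \right)} = -7 - 4 = -11$)
$T{\left(u \right)} = \frac{12}{5}$ ($T{\left(u \right)} = \frac{3 \left(\frac{u + u}{u + u} + 3\right)}{5} = \frac{3 \left(\frac{2 u}{2 u} + 3\right)}{5} = \frac{3 \left(2 u \frac{1}{2 u} + 3\right)}{5} = \frac{3 \left(1 + 3\right)}{5} = \frac{3}{5} \cdot 4 = \frac{12}{5}$)
$o{\left(p,x \right)} = - \frac{12}{5}$ ($o{\left(p,x \right)} = \left(-1\right) \frac{12}{5} = - \frac{12}{5}$)
$E{\left(g,D \right)} = - \frac{12}{5} + 5 g$
$4882 + E{\left(-18,V{\left(-3 \right)} \right)} = 4882 + \left(- \frac{12}{5} + 5 \left(-18\right)\right) = 4882 - \frac{462}{5} = \frac{23948}{5}$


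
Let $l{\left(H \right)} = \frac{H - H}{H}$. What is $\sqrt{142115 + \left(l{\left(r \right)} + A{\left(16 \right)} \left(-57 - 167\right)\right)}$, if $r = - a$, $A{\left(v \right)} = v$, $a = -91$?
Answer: $\sqrt{138531} \approx 372.2$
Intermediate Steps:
$r = 91$ ($r = \left(-1\right) \left(-91\right) = 91$)
$l{\left(H \right)} = 0$ ($l{\left(H \right)} = \frac{0}{H} = 0$)
$\sqrt{142115 + \left(l{\left(r \right)} + A{\left(16 \right)} \left(-57 - 167\right)\right)} = \sqrt{142115 + \left(0 + 16 \left(-57 - 167\right)\right)} = \sqrt{142115 + \left(0 + 16 \left(-224\right)\right)} = \sqrt{142115 + \left(0 - 3584\right)} = \sqrt{142115 - 3584} = \sqrt{138531}$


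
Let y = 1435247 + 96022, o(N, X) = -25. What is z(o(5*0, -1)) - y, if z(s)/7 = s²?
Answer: -1526894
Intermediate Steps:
z(s) = 7*s²
y = 1531269
z(o(5*0, -1)) - y = 7*(-25)² - 1*1531269 = 7*625 - 1531269 = 4375 - 1531269 = -1526894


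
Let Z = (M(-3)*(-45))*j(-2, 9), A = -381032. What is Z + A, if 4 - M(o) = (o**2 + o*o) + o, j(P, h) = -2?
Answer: -382022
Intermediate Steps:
M(o) = 4 - o - 2*o**2 (M(o) = 4 - ((o**2 + o*o) + o) = 4 - ((o**2 + o**2) + o) = 4 - (2*o**2 + o) = 4 - (o + 2*o**2) = 4 + (-o - 2*o**2) = 4 - o - 2*o**2)
Z = -990 (Z = ((4 - 1*(-3) - 2*(-3)**2)*(-45))*(-2) = ((4 + 3 - 2*9)*(-45))*(-2) = ((4 + 3 - 18)*(-45))*(-2) = -11*(-45)*(-2) = 495*(-2) = -990)
Z + A = -990 - 381032 = -382022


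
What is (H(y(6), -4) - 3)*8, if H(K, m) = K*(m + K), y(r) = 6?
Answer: 72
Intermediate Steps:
H(K, m) = K*(K + m)
(H(y(6), -4) - 3)*8 = (6*(6 - 4) - 3)*8 = (6*2 - 3)*8 = (12 - 3)*8 = 9*8 = 72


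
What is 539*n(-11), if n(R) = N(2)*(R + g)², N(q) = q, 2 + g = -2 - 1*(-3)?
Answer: 155232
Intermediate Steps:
g = -1 (g = -2 + (-2 - 1*(-3)) = -2 + (-2 + 3) = -2 + 1 = -1)
n(R) = 2*(-1 + R)² (n(R) = 2*(R - 1)² = 2*(-1 + R)²)
539*n(-11) = 539*(2*(-1 - 11)²) = 539*(2*(-12)²) = 539*(2*144) = 539*288 = 155232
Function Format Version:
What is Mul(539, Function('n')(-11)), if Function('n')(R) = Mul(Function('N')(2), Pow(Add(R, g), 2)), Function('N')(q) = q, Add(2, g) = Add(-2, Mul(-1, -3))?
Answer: 155232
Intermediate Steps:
g = -1 (g = Add(-2, Add(-2, Mul(-1, -3))) = Add(-2, Add(-2, 3)) = Add(-2, 1) = -1)
Function('n')(R) = Mul(2, Pow(Add(-1, R), 2)) (Function('n')(R) = Mul(2, Pow(Add(R, -1), 2)) = Mul(2, Pow(Add(-1, R), 2)))
Mul(539, Function('n')(-11)) = Mul(539, Mul(2, Pow(Add(-1, -11), 2))) = Mul(539, Mul(2, Pow(-12, 2))) = Mul(539, Mul(2, 144)) = Mul(539, 288) = 155232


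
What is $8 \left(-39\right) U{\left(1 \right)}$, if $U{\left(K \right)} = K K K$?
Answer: $-312$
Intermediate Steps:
$U{\left(K \right)} = K^{3}$ ($U{\left(K \right)} = K^{2} K = K^{3}$)
$8 \left(-39\right) U{\left(1 \right)} = 8 \left(-39\right) 1^{3} = \left(-312\right) 1 = -312$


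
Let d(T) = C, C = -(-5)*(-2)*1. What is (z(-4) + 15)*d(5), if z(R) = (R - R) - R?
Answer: -190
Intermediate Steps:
z(R) = -R (z(R) = 0 - R = -R)
C = -10 (C = -5*2*1 = -10*1 = -10)
d(T) = -10
(z(-4) + 15)*d(5) = (-1*(-4) + 15)*(-10) = (4 + 15)*(-10) = 19*(-10) = -190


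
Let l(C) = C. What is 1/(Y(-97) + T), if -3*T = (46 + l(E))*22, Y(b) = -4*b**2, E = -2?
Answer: -3/113876 ≈ -2.6344e-5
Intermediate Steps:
T = -968/3 (T = -(46 - 2)*22/3 = -44*22/3 = -1/3*968 = -968/3 ≈ -322.67)
1/(Y(-97) + T) = 1/(-4*(-97)**2 - 968/3) = 1/(-4*9409 - 968/3) = 1/(-37636 - 968/3) = 1/(-113876/3) = -3/113876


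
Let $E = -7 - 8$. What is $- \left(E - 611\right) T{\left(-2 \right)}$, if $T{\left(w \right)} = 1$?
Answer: $626$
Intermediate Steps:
$E = -15$ ($E = -7 - 8 = -15$)
$- \left(E - 611\right) T{\left(-2 \right)} = - \left(-15 - 611\right) 1 = - \left(-626\right) 1 = \left(-1\right) \left(-626\right) = 626$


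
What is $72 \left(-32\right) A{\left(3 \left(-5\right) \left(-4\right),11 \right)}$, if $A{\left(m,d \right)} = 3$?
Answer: $-6912$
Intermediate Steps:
$72 \left(-32\right) A{\left(3 \left(-5\right) \left(-4\right),11 \right)} = 72 \left(-32\right) 3 = \left(-2304\right) 3 = -6912$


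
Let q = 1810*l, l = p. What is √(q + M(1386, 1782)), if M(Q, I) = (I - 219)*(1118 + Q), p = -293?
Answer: √3383422 ≈ 1839.4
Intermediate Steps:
M(Q, I) = (-219 + I)*(1118 + Q)
l = -293
q = -530330 (q = 1810*(-293) = -530330)
√(q + M(1386, 1782)) = √(-530330 + (-244842 - 219*1386 + 1118*1782 + 1782*1386)) = √(-530330 + (-244842 - 303534 + 1992276 + 2469852)) = √(-530330 + 3913752) = √3383422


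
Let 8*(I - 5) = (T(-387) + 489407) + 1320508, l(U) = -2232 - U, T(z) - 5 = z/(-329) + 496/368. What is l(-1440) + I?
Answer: 3412010477/15134 ≈ 2.2545e+5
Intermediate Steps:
T(z) = 146/23 - z/329 (T(z) = 5 + (z/(-329) + 496/368) = 5 + (z*(-1/329) + 496*(1/368)) = 5 + (-z/329 + 31/23) = 5 + (31/23 - z/329) = 146/23 - z/329)
I = 3423996605/15134 (I = 5 + (((146/23 - 1/329*(-387)) + 489407) + 1320508)/8 = 5 + (((146/23 + 387/329) + 489407) + 1320508)/8 = 5 + ((56935/7567 + 489407) + 1320508)/8 = 5 + (3703399704/7567 + 1320508)/8 = 5 + (1/8)*(13695683740/7567) = 5 + 3423920935/15134 = 3423996605/15134 ≈ 2.2625e+5)
l(-1440) + I = (-2232 - 1*(-1440)) + 3423996605/15134 = (-2232 + 1440) + 3423996605/15134 = -792 + 3423996605/15134 = 3412010477/15134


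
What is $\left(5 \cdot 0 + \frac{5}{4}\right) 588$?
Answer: $735$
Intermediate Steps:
$\left(5 \cdot 0 + \frac{5}{4}\right) 588 = \left(0 + 5 \cdot \frac{1}{4}\right) 588 = \left(0 + \frac{5}{4}\right) 588 = \frac{5}{4} \cdot 588 = 735$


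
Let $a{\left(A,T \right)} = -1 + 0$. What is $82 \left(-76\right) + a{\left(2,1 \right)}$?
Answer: $-6233$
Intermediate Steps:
$a{\left(A,T \right)} = -1$
$82 \left(-76\right) + a{\left(2,1 \right)} = 82 \left(-76\right) - 1 = -6232 - 1 = -6233$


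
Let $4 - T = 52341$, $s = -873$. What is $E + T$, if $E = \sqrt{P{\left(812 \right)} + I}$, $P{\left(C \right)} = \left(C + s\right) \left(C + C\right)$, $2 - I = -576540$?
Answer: $-52337 + \sqrt{477478} \approx -51646.0$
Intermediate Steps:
$I = 576542$ ($I = 2 - -576540 = 2 + 576540 = 576542$)
$T = -52337$ ($T = 4 - 52341 = -52337$)
$P{\left(C \right)} = 2 C \left(-873 + C\right)$ ($P{\left(C \right)} = \left(C - 873\right) \left(C + C\right) = \left(-873 + C\right) 2 C = 2 C \left(-873 + C\right)$)
$E = \sqrt{477478}$ ($E = \sqrt{2 \cdot 812 \left(-873 + 812\right) + 576542} = \sqrt{2 \cdot 812 \left(-61\right) + 576542} = \sqrt{-99064 + 576542} = \sqrt{477478} \approx 691.0$)
$E + T = \sqrt{477478} - 52337 = -52337 + \sqrt{477478}$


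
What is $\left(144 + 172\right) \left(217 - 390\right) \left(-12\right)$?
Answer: $656016$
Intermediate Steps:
$\left(144 + 172\right) \left(217 - 390\right) \left(-12\right) = 316 \left(-173\right) \left(-12\right) = \left(-54668\right) \left(-12\right) = 656016$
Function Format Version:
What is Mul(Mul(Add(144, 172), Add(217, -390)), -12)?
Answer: 656016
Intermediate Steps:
Mul(Mul(Add(144, 172), Add(217, -390)), -12) = Mul(Mul(316, -173), -12) = Mul(-54668, -12) = 656016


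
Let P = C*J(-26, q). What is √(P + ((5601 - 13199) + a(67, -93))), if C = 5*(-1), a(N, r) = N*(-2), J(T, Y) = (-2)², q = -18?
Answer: 2*I*√1938 ≈ 88.045*I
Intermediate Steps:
J(T, Y) = 4
a(N, r) = -2*N
C = -5
P = -20 (P = -5*4 = -20)
√(P + ((5601 - 13199) + a(67, -93))) = √(-20 + ((5601 - 13199) - 2*67)) = √(-20 + (-7598 - 134)) = √(-20 - 7732) = √(-7752) = 2*I*√1938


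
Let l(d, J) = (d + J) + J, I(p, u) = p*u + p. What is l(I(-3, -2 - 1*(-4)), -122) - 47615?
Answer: -47868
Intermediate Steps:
I(p, u) = p + p*u
l(d, J) = d + 2*J (l(d, J) = (J + d) + J = d + 2*J)
l(I(-3, -2 - 1*(-4)), -122) - 47615 = (-3*(1 + (-2 - 1*(-4))) + 2*(-122)) - 47615 = (-3*(1 + (-2 + 4)) - 244) - 47615 = (-3*(1 + 2) - 244) - 47615 = (-3*3 - 244) - 47615 = (-9 - 244) - 47615 = -253 - 47615 = -47868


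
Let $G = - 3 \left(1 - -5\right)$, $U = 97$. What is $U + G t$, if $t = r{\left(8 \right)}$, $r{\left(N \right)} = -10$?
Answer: $277$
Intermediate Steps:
$t = -10$
$G = -18$ ($G = - 3 \left(1 + 5\right) = \left(-3\right) 6 = -18$)
$U + G t = 97 - -180 = 97 + 180 = 277$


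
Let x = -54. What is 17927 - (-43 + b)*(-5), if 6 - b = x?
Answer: 18012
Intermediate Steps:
b = 60 (b = 6 - 1*(-54) = 6 + 54 = 60)
17927 - (-43 + b)*(-5) = 17927 - (-43 + 60)*(-5) = 17927 - 17*(-5) = 17927 - 1*(-85) = 17927 + 85 = 18012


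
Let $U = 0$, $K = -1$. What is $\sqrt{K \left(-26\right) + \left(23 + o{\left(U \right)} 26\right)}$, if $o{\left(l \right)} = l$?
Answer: $7$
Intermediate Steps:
$\sqrt{K \left(-26\right) + \left(23 + o{\left(U \right)} 26\right)} = \sqrt{\left(-1\right) \left(-26\right) + \left(23 + 0 \cdot 26\right)} = \sqrt{26 + \left(23 + 0\right)} = \sqrt{26 + 23} = \sqrt{49} = 7$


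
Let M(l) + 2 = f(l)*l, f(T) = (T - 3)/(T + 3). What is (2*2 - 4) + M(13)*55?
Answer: 2695/8 ≈ 336.88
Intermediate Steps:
f(T) = (-3 + T)/(3 + T)
M(l) = -2 + l*(-3 + l)/(3 + l) (M(l) = -2 + ((-3 + l)/(3 + l))*l = -2 + l*(-3 + l)/(3 + l))
(2*2 - 4) + M(13)*55 = (2*2 - 4) + ((-6 + 13² - 5*13)/(3 + 13))*55 = (4 - 4) + ((-6 + 169 - 65)/16)*55 = 0 + ((1/16)*98)*55 = 0 + (49/8)*55 = 0 + 2695/8 = 2695/8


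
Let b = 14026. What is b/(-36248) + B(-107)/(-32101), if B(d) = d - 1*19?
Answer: -222840689/581798524 ≈ -0.38302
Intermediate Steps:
B(d) = -19 + d (B(d) = d - 19 = -19 + d)
b/(-36248) + B(-107)/(-32101) = 14026/(-36248) + (-19 - 107)/(-32101) = 14026*(-1/36248) - 126*(-1/32101) = -7013/18124 + 126/32101 = -222840689/581798524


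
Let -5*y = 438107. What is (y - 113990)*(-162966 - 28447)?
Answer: 192955214541/5 ≈ 3.8591e+10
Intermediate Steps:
y = -438107/5 (y = -⅕*438107 = -438107/5 ≈ -87621.)
(y - 113990)*(-162966 - 28447) = (-438107/5 - 113990)*(-162966 - 28447) = -1008057/5*(-191413) = 192955214541/5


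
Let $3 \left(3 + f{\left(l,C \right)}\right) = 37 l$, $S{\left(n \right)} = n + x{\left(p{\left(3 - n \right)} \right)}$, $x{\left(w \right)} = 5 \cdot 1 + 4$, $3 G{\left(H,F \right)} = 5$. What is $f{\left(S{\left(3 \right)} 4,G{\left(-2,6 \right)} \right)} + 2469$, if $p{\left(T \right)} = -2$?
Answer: $3058$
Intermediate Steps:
$G{\left(H,F \right)} = \frac{5}{3}$ ($G{\left(H,F \right)} = \frac{1}{3} \cdot 5 = \frac{5}{3}$)
$x{\left(w \right)} = 9$ ($x{\left(w \right)} = 5 + 4 = 9$)
$S{\left(n \right)} = 9 + n$ ($S{\left(n \right)} = n + 9 = 9 + n$)
$f{\left(l,C \right)} = -3 + \frac{37 l}{3}$
$f{\left(S{\left(3 \right)} 4,G{\left(-2,6 \right)} \right)} + 2469 = \left(-3 + \frac{37 \left(9 + 3\right) 4}{3}\right) + 2469 = \left(-3 + \frac{37 \cdot 12 \cdot 4}{3}\right) + 2469 = \left(-3 + \frac{37}{3} \cdot 48\right) + 2469 = \left(-3 + 592\right) + 2469 = 589 + 2469 = 3058$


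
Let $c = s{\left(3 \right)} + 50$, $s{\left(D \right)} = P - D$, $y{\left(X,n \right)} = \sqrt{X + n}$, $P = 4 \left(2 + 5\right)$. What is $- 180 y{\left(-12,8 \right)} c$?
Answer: $- 27000 i \approx - 27000.0 i$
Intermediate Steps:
$P = 28$ ($P = 4 \cdot 7 = 28$)
$s{\left(D \right)} = 28 - D$
$c = 75$ ($c = \left(28 - 3\right) + 50 = 25 + 50 = 75$)
$- 180 y{\left(-12,8 \right)} c = - 180 \sqrt{-12 + 8} \cdot 75 = - 180 \sqrt{-4} \cdot 75 = - 180 \cdot 2 i 75 = - 360 i 75 = - 27000 i$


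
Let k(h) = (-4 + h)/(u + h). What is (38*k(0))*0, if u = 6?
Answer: 0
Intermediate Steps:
k(h) = (-4 + h)/(6 + h)
(38*k(0))*0 = (38*((-4 + 0)/(6 + 0)))*0 = (38*(-4/6))*0 = (38*((⅙)*(-4)))*0 = (38*(-⅔))*0 = -76/3*0 = 0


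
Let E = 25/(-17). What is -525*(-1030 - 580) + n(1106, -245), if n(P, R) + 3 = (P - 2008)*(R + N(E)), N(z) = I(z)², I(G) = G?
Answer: 307578743/289 ≈ 1.0643e+6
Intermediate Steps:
E = -25/17 (E = 25*(-1/17) = -25/17 ≈ -1.4706)
N(z) = z²
n(P, R) = -3 + (-2008 + P)*(625/289 + R) (n(P, R) = -3 + (P - 2008)*(R + (-25/17)²) = -3 + (-2008 + P)*(R + 625/289) = -3 + (-2008 + P)*(625/289 + R))
-525*(-1030 - 580) + n(1106, -245) = -525*(-1030 - 580) + (-1255867/289 - 2008*(-245) + (625/289)*1106 + 1106*(-245)) = -525*(-1610) + (-1255867/289 + 491960 + 691250/289 - 270970) = 845250 + 63301493/289 = 307578743/289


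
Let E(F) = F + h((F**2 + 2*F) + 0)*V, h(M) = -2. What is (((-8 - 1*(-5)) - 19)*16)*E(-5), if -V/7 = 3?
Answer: -13024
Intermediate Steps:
V = -21 (V = -7*3 = -21)
E(F) = 42 + F (E(F) = F - 2*(-21) = F + 42 = 42 + F)
(((-8 - 1*(-5)) - 19)*16)*E(-5) = (((-8 - 1*(-5)) - 19)*16)*(42 - 5) = (((-8 + 5) - 19)*16)*37 = ((-3 - 19)*16)*37 = -22*16*37 = -352*37 = -13024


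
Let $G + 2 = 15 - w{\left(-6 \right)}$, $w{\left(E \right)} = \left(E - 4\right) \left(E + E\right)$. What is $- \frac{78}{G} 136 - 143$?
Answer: $- \frac{4693}{107} \approx -43.86$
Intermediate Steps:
$w{\left(E \right)} = 2 E \left(-4 + E\right)$ ($w{\left(E \right)} = \left(-4 + E\right) 2 E = 2 E \left(-4 + E\right)$)
$G = -107$ ($G = -2 + \left(15 - 2 \left(-6\right) \left(-4 - 6\right)\right) = -2 + \left(15 - 2 \left(-6\right) \left(-10\right)\right) = -2 + \left(15 - 120\right) = -2 - 105 = -107$)
$- \frac{78}{G} 136 - 143 = - \frac{78}{-107} \cdot 136 - 143 = \left(-78\right) \left(- \frac{1}{107}\right) 136 - 143 = \frac{78}{107} \cdot 136 - 143 = \frac{10608}{107} - 143 = - \frac{4693}{107}$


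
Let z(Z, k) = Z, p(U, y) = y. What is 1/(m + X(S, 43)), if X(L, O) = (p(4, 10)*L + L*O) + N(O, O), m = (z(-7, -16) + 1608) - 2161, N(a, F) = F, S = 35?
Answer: 1/1338 ≈ 0.00074738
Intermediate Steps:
m = -560 (m = (-7 + 1608) - 2161 = 1601 - 2161 = -560)
X(L, O) = O + 10*L + L*O (X(L, O) = (10*L + L*O) + O = O + 10*L + L*O)
1/(m + X(S, 43)) = 1/(-560 + (43 + 10*35 + 35*43)) = 1/(-560 + (43 + 350 + 1505)) = 1/(-560 + 1898) = 1/1338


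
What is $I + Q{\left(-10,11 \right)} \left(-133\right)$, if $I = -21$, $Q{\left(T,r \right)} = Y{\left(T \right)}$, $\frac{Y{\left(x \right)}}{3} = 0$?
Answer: $-21$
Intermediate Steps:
$Y{\left(x \right)} = 0$ ($Y{\left(x \right)} = 3 \cdot 0 = 0$)
$Q{\left(T,r \right)} = 0$
$I + Q{\left(-10,11 \right)} \left(-133\right) = -21 + 0 \left(-133\right) = -21 + 0 = -21$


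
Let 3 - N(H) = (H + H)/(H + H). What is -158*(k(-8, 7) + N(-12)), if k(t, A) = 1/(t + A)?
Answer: -158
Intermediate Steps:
k(t, A) = 1/(A + t)
N(H) = 2 (N(H) = 3 - (H + H)/(H + H) = 3 - 2*H/(2*H) = 3 - 2*H*1/(2*H) = 3 - 1*1 = 3 - 1 = 2)
-158*(k(-8, 7) + N(-12)) = -158*(1/(7 - 8) + 2) = -158*(1/(-1) + 2) = -158*(-1 + 2) = -158*1 = -158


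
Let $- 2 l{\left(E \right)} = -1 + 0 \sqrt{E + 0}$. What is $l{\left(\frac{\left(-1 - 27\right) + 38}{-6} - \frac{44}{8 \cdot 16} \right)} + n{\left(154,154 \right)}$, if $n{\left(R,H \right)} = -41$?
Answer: $- \frac{81}{2} \approx -40.5$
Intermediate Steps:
$l{\left(E \right)} = \frac{1}{2}$ ($l{\left(E \right)} = - \frac{-1 + 0 \sqrt{E + 0}}{2} = - \frac{-1 + 0 \sqrt{E}}{2} = - \frac{-1 + 0}{2} = \left(- \frac{1}{2}\right) \left(-1\right) = \frac{1}{2}$)
$l{\left(\frac{\left(-1 - 27\right) + 38}{-6} - \frac{44}{8 \cdot 16} \right)} + n{\left(154,154 \right)} = \frac{1}{2} - 41 = - \frac{81}{2}$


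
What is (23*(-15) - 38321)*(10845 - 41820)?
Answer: 1197679350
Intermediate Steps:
(23*(-15) - 38321)*(10845 - 41820) = (-345 - 38321)*(-30975) = -38666*(-30975) = 1197679350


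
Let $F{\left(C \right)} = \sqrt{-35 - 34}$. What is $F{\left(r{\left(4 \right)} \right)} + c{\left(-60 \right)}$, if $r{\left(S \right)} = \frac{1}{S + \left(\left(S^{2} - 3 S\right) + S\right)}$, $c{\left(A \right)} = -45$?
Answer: $-45 + i \sqrt{69} \approx -45.0 + 8.3066 i$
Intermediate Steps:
$r{\left(S \right)} = \frac{1}{S^{2} - S}$ ($r{\left(S \right)} = \frac{1}{S + \left(S^{2} - 2 S\right)} = \frac{1}{S^{2} - S}$)
$F{\left(C \right)} = i \sqrt{69}$ ($F{\left(C \right)} = \sqrt{-69} = i \sqrt{69}$)
$F{\left(r{\left(4 \right)} \right)} + c{\left(-60 \right)} = i \sqrt{69} - 45 = -45 + i \sqrt{69}$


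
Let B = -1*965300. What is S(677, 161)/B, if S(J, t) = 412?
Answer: -103/241325 ≈ -0.00042681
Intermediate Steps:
B = -965300
S(677, 161)/B = 412/(-965300) = 412*(-1/965300) = -103/241325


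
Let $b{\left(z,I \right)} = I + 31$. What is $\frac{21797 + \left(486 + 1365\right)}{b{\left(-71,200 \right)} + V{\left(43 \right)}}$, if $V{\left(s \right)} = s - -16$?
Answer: $\frac{11824}{145} \approx 81.545$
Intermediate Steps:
$V{\left(s \right)} = 16 + s$ ($V{\left(s \right)} = s + 16 = 16 + s$)
$b{\left(z,I \right)} = 31 + I$
$\frac{21797 + \left(486 + 1365\right)}{b{\left(-71,200 \right)} + V{\left(43 \right)}} = \frac{21797 + \left(486 + 1365\right)}{\left(31 + 200\right) + \left(16 + 43\right)} = \frac{21797 + 1851}{231 + 59} = \frac{23648}{290} = 23648 \cdot \frac{1}{290} = \frac{11824}{145}$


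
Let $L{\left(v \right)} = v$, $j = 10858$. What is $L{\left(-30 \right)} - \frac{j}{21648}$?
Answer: $- \frac{330149}{10824} \approx -30.502$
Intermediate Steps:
$L{\left(-30 \right)} - \frac{j}{21648} = -30 - \frac{10858}{21648} = -30 - 10858 \cdot \frac{1}{21648} = -30 - \frac{5429}{10824} = - \frac{330149}{10824}$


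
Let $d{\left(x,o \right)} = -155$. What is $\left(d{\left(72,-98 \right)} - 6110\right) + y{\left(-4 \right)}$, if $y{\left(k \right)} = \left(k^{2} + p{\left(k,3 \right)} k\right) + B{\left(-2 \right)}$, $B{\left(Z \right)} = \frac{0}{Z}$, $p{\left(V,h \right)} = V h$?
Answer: $-6201$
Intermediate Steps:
$B{\left(Z \right)} = 0$
$y{\left(k \right)} = 4 k^{2}$ ($y{\left(k \right)} = \left(k^{2} + k 3 k\right) + 0 = \left(k^{2} + 3 k k\right) + 0 = \left(k^{2} + 3 k^{2}\right) + 0 = 4 k^{2} + 0 = 4 k^{2}$)
$\left(d{\left(72,-98 \right)} - 6110\right) + y{\left(-4 \right)} = \left(-155 - 6110\right) + 4 \left(-4\right)^{2} = -6265 + 4 \cdot 16 = -6265 + 64 = -6201$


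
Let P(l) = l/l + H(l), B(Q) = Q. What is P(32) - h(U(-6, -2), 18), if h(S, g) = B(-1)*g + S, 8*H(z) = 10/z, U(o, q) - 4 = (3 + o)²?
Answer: 773/128 ≈ 6.0391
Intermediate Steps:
U(o, q) = 4 + (3 + o)²
H(z) = 5/(4*z) (H(z) = (10/z)/8 = 5/(4*z))
h(S, g) = S - g (h(S, g) = -g + S = S - g)
P(l) = 1 + 5/(4*l) (P(l) = l/l + 5/(4*l) = 1 + 5/(4*l))
P(32) - h(U(-6, -2), 18) = (5/4 + 32)/32 - ((4 + (3 - 6)²) - 1*18) = (1/32)*(133/4) - ((4 + (-3)²) - 18) = 133/128 - ((4 + 9) - 18) = 133/128 - (13 - 18) = 133/128 - 1*(-5) = 133/128 + 5 = 773/128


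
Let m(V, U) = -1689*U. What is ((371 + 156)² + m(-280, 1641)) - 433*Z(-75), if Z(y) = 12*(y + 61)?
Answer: -2421176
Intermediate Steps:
Z(y) = 732 + 12*y (Z(y) = 12*(61 + y) = 732 + 12*y)
((371 + 156)² + m(-280, 1641)) - 433*Z(-75) = ((371 + 156)² - 1689*1641) - 433*(732 + 12*(-75)) = (527² - 2771649) - 433*(732 - 900) = (277729 - 2771649) - 433*(-168) = -2493920 + 72744 = -2421176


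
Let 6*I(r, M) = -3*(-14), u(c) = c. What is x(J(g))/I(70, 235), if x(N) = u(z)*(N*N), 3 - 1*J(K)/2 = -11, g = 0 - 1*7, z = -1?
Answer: -112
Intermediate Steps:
g = -7 (g = 0 - 7 = -7)
J(K) = 28 (J(K) = 6 - 2*(-11) = 6 + 22 = 28)
I(r, M) = 7 (I(r, M) = (-3*(-14))/6 = (⅙)*42 = 7)
x(N) = -N² (x(N) = -N*N = -N²)
x(J(g))/I(70, 235) = -1*28²/7 = -1*784*(⅐) = -784*⅐ = -112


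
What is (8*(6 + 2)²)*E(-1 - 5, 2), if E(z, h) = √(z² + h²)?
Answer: 1024*√10 ≈ 3238.2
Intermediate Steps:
E(z, h) = √(h² + z²)
(8*(6 + 2)²)*E(-1 - 5, 2) = (8*(6 + 2)²)*√(2² + (-1 - 5)²) = (8*8²)*√(4 + (-6)²) = (8*64)*√(4 + 36) = 512*√40 = 512*(2*√10) = 1024*√10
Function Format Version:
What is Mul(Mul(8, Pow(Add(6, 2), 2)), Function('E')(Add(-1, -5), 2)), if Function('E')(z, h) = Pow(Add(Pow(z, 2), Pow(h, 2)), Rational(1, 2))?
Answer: Mul(1024, Pow(10, Rational(1, 2))) ≈ 3238.2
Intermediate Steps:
Function('E')(z, h) = Pow(Add(Pow(h, 2), Pow(z, 2)), Rational(1, 2))
Mul(Mul(8, Pow(Add(6, 2), 2)), Function('E')(Add(-1, -5), 2)) = Mul(Mul(8, Pow(Add(6, 2), 2)), Pow(Add(Pow(2, 2), Pow(Add(-1, -5), 2)), Rational(1, 2))) = Mul(Mul(8, Pow(8, 2)), Pow(Add(4, Pow(-6, 2)), Rational(1, 2))) = Mul(Mul(8, 64), Pow(Add(4, 36), Rational(1, 2))) = Mul(512, Pow(40, Rational(1, 2))) = Mul(512, Mul(2, Pow(10, Rational(1, 2)))) = Mul(1024, Pow(10, Rational(1, 2)))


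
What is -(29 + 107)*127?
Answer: -17272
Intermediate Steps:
-(29 + 107)*127 = -136*127 = -1*17272 = -17272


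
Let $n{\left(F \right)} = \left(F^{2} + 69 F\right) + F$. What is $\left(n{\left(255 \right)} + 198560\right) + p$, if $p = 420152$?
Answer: $701587$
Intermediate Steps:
$n{\left(F \right)} = F^{2} + 70 F$
$\left(n{\left(255 \right)} + 198560\right) + p = \left(255 \left(70 + 255\right) + 198560\right) + 420152 = \left(255 \cdot 325 + 198560\right) + 420152 = \left(82875 + 198560\right) + 420152 = 281435 + 420152 = 701587$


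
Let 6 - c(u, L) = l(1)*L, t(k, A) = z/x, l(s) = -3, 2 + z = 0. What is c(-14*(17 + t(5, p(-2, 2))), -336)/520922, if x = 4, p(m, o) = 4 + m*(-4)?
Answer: -501/260461 ≈ -0.0019235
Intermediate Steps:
z = -2 (z = -2 + 0 = -2)
p(m, o) = 4 - 4*m
t(k, A) = -½ (t(k, A) = -2/4 = -2*¼ = -½)
c(u, L) = 6 + 3*L (c(u, L) = 6 - (-3)*L = 6 + 3*L)
c(-14*(17 + t(5, p(-2, 2))), -336)/520922 = (6 + 3*(-336))/520922 = (6 - 1008)*(1/520922) = -1002*1/520922 = -501/260461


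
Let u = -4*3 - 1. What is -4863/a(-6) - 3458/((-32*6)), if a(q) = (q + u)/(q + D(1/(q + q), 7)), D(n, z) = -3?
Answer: -4168781/1824 ≈ -2285.5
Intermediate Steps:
u = -13 (u = -12 - 1 = -13)
a(q) = (-13 + q)/(-3 + q) (a(q) = (q - 13)/(q - 3) = (-13 + q)/(-3 + q))
-4863/a(-6) - 3458/((-32*6)) = -4863*(-3 - 6)/(-13 - 6) - 3458/((-32*6)) = -4863/(-19/(-9)) - 3458/(-192) = -4863/((-⅑*(-19))) - 3458*(-1/192) = -4863/19/9 + 1729/96 = -4863*9/19 + 1729/96 = -43767/19 + 1729/96 = -4168781/1824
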